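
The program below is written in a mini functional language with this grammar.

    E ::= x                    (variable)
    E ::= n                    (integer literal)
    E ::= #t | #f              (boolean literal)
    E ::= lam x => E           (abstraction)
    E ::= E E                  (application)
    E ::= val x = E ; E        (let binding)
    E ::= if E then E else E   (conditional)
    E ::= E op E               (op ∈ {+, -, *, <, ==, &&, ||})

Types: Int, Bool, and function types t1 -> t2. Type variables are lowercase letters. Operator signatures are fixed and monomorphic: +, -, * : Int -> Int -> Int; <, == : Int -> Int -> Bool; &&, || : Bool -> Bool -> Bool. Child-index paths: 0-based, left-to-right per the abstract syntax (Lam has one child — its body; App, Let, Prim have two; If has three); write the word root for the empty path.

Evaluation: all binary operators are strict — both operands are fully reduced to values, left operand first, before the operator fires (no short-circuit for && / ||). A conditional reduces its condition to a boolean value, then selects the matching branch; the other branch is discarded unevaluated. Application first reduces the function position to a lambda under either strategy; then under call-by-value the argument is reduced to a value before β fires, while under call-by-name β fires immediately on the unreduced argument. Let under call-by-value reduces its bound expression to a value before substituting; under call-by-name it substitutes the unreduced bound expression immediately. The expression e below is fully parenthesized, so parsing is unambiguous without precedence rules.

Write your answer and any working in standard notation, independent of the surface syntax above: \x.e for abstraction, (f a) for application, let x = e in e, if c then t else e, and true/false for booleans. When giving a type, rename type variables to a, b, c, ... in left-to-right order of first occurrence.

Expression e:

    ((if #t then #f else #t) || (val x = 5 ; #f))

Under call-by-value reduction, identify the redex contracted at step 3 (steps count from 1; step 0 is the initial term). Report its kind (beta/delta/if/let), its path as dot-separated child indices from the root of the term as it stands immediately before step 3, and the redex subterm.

Answer: delta at root : (false || false)

Trace:
step 0: ((if true then false else true) || (let x = 5 in false))
step 1: [if@0] (false || (let x = 5 in false))
step 2: [let@1] (false || false)
step 3: [delta@root] false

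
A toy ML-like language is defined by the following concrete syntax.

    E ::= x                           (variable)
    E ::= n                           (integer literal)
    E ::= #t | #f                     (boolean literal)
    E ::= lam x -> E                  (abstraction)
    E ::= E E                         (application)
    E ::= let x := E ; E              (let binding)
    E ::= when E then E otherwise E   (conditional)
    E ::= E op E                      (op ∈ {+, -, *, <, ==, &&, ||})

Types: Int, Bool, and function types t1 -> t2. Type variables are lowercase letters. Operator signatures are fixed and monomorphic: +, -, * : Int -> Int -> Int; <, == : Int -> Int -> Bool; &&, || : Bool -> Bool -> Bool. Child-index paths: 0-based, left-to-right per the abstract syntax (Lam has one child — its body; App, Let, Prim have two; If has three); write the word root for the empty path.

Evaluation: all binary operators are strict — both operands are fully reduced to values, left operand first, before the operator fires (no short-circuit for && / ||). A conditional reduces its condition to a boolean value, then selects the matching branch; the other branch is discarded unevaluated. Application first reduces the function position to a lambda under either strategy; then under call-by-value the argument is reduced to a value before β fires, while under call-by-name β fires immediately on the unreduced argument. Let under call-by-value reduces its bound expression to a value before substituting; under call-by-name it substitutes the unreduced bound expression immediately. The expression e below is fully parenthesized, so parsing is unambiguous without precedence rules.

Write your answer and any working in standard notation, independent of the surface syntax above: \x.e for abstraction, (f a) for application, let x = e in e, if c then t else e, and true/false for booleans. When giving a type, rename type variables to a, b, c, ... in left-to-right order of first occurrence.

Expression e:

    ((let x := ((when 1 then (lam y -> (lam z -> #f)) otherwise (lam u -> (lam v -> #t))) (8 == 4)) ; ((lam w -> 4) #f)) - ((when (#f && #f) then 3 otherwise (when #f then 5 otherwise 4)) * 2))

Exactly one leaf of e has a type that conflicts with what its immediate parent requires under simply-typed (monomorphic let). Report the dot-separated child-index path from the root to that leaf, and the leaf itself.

Working:
  unify Int ~ Bool
  FAIL: mismatch Int ~ Bool

Answer: 0.0.0.0 : 1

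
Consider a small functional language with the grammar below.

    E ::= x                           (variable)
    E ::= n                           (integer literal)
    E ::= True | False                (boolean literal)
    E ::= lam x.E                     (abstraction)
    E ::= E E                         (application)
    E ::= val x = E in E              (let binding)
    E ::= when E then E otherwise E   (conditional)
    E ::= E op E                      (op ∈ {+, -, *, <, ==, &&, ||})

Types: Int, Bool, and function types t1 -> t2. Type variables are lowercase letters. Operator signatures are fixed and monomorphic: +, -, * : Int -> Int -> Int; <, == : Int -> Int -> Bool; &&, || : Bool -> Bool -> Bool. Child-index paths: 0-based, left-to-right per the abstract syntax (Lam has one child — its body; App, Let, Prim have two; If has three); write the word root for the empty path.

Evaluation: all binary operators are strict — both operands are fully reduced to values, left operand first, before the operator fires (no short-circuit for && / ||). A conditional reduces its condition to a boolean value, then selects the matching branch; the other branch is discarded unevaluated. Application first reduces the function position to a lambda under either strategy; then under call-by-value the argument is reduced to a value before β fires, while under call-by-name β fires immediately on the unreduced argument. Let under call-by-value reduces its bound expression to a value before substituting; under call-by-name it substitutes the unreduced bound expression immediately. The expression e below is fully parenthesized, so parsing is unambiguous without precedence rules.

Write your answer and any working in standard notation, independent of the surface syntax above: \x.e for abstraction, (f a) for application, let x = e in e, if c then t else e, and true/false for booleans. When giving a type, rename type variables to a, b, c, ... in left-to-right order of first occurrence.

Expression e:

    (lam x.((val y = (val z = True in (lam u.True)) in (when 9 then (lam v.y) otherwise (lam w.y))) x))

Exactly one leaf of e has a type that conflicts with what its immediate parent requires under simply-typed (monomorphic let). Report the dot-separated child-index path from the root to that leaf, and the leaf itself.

Derivation:
let z : Bool
\u._ : b -> Bool
let y : b -> Bool
  unify Int ~ Bool
  FAIL: mismatch Int ~ Bool

Answer: 0.0.1.0 : 9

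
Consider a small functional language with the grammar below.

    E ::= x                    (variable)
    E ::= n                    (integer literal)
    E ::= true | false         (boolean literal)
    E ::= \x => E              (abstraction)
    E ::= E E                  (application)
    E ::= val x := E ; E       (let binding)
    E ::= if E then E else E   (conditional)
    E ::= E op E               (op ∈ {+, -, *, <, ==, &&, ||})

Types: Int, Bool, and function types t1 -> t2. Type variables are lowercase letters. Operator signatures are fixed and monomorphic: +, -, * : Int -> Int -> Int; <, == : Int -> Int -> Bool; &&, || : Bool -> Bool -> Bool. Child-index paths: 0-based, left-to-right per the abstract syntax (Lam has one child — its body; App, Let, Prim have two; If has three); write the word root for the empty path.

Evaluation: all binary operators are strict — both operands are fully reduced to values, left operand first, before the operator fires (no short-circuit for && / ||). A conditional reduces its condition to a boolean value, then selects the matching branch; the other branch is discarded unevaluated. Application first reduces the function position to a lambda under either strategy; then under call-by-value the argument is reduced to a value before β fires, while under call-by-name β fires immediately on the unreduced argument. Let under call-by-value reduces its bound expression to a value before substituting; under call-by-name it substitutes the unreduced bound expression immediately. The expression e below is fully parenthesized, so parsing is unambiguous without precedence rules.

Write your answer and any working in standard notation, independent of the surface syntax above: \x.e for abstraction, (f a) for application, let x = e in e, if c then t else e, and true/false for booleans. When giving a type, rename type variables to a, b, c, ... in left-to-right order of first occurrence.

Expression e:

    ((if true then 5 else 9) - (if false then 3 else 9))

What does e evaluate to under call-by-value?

Answer: -4

Derivation:
step 0: ((if true then 5 else 9) - (if false then 3 else 9))
step 1: [if@0] (5 - (if false then 3 else 9))
step 2: [if@1] (5 - 9)
step 3: [delta@root] -4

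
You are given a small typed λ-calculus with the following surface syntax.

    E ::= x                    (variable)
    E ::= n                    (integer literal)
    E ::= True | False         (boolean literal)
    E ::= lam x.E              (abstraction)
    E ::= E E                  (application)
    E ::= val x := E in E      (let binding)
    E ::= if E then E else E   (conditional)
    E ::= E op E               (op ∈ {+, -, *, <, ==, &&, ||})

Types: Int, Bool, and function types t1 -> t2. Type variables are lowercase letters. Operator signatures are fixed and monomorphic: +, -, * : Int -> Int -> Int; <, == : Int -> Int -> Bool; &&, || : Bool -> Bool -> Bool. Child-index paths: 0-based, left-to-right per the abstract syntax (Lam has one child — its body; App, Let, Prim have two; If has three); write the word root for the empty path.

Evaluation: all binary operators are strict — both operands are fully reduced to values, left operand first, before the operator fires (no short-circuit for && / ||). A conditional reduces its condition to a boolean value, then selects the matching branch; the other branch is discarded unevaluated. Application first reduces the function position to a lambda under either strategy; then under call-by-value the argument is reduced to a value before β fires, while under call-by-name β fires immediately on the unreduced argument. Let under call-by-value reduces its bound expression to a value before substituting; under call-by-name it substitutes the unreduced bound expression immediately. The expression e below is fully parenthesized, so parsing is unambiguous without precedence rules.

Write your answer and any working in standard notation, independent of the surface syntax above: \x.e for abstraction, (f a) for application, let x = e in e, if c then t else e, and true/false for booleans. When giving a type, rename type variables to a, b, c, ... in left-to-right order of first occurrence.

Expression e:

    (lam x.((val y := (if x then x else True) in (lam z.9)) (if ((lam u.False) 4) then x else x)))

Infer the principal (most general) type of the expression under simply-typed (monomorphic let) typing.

Trace:
x : a
  unify a ~ Bool
x : Bool
  unify Bool ~ Bool
let y : Bool
\z._ : b -> Int
\u._ : c -> Bool
  unify c -> Bool ~ Int -> d
  unify c ~ Int
  unify Bool ~ d
_ _ : Bool
  unify Bool ~ Bool
x : Bool
x : Bool
  unify Bool ~ Bool
  unify b -> Int ~ Bool -> e
  unify b ~ Bool
  unify Int ~ e
_ _ : Int
\x._ : Bool -> Int

Answer: Bool -> Int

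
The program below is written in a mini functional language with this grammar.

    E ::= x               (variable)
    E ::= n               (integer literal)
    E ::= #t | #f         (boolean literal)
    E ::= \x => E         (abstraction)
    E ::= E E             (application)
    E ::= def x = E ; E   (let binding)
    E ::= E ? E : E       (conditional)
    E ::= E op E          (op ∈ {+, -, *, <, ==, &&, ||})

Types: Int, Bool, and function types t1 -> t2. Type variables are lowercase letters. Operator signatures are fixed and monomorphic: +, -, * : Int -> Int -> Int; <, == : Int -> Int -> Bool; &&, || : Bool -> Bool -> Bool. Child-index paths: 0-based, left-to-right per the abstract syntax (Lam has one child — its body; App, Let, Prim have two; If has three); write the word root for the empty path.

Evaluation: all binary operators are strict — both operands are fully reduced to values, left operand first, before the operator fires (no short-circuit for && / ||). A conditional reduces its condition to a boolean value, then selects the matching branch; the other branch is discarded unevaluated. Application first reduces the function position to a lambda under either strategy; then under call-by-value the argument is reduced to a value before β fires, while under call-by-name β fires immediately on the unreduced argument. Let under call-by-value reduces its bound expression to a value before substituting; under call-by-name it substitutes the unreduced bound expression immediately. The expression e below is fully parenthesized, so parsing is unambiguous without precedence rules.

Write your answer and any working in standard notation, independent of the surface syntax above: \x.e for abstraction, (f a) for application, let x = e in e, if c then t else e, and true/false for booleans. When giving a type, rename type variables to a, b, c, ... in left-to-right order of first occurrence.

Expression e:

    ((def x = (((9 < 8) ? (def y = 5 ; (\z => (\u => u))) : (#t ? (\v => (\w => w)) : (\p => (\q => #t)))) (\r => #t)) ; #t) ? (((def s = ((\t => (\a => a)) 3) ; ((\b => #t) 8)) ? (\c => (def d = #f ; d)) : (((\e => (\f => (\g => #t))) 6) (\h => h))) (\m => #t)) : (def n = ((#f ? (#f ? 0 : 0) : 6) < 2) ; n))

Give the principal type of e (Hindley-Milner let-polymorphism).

Answer: Bool

Trace:
  unify Int ~ Int
  unify Int ~ Int
  unify Bool ~ Bool
let y : Int
u : b
\u._ : b -> b
\z._ : a -> b -> b
  unify Bool ~ Bool
w : d
\w._ : d -> d
\v._ : c -> d -> d
\q._ : f -> Bool
\p._ : e -> f -> Bool
  unify c -> d -> d ~ e -> f -> Bool
  unify c ~ e
  unify d -> d ~ f -> Bool
  unify d ~ f
  unify f ~ Bool
  unify a -> b -> b ~ e -> Bool -> Bool
  unify a ~ e
  unify b -> b ~ Bool -> Bool
  unify b ~ Bool
  unify Bool ~ Bool
\r._ : g -> Bool
  unify e -> Bool -> Bool ~ (g -> Bool) -> h
  unify e ~ g -> Bool
  unify Bool -> Bool ~ h
_ _ : Bool -> Bool
let x : Bool -> Bool
  unify Bool ~ Bool
a : j
\a._ : j -> j
\t._ : i -> j -> j
  unify i -> j -> j ~ Int -> k
  unify i ~ Int
  unify j -> j ~ k
_ _ : j -> j
let s : forall. j -> j
\b._ : l -> Bool
  unify l -> Bool ~ Int -> m
  unify l ~ Int
  unify Bool ~ m
_ _ : Bool
  unify Bool ~ Bool
let d : Bool
d : Bool
\c._ : n -> Bool
\g._ : q -> Bool
\f._ : p -> q -> Bool
\e._ : o -> p -> q -> Bool
  unify o -> p -> q -> Bool ~ Int -> r
  unify o ~ Int
  unify p -> q -> Bool ~ r
_ _ : p -> q -> Bool
h : s
\h._ : s -> s
  unify p -> q -> Bool ~ (s -> s) -> t
  unify p ~ s -> s
  unify q -> Bool ~ t
_ _ : q -> Bool
  unify n -> Bool ~ q -> Bool
  unify n ~ q
  unify Bool ~ Bool
\m._ : u -> Bool
  unify q -> Bool ~ (u -> Bool) -> v
  unify q ~ u -> Bool
  unify Bool ~ v
_ _ : Bool
  unify Bool ~ Bool
  unify Bool ~ Bool
  unify Int ~ Int
  unify Int ~ Int
  unify Int ~ Int
  unify Int ~ Int
let n : Bool
n : Bool
  unify Bool ~ Bool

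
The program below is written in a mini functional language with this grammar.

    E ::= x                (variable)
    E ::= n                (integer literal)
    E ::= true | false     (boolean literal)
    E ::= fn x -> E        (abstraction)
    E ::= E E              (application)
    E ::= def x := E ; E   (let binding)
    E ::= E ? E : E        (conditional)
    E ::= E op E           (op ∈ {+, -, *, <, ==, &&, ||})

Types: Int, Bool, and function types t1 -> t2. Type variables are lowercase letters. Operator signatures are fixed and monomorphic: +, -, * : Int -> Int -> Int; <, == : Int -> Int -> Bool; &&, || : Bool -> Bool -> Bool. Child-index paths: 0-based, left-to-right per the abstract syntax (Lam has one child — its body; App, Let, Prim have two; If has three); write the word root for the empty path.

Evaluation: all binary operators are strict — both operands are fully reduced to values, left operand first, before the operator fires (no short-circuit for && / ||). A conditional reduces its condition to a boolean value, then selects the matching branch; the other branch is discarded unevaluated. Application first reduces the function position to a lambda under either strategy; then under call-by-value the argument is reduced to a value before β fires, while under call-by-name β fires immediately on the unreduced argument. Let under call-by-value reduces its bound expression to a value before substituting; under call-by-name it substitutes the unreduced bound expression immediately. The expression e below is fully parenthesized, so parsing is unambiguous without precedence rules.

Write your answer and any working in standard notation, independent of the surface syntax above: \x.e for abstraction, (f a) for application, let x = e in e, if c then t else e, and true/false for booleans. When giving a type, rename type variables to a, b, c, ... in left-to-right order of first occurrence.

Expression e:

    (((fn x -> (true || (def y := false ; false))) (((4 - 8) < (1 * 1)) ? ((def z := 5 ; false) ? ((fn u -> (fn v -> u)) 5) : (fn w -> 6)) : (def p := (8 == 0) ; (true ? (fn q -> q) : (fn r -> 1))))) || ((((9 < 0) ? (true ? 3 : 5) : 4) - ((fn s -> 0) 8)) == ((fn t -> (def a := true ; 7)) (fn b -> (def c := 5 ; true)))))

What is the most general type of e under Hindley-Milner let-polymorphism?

Derivation:
  unify Bool ~ Bool
let y : Bool
  unify Bool ~ Bool
\x._ : a -> Bool
  unify Int ~ Int
  unify Int ~ Int
  unify Int ~ Int
  unify Int ~ Int
  unify Int ~ Int
  unify Int ~ Int
  unify Bool ~ Bool
let z : Int
  unify Bool ~ Bool
u : b
\v._ : c -> b
\u._ : b -> c -> b
  unify b -> c -> b ~ Int -> d
  unify b ~ Int
  unify c -> Int ~ d
_ _ : c -> Int
\w._ : e -> Int
  unify c -> Int ~ e -> Int
  unify c ~ e
  unify Int ~ Int
  unify Int ~ Int
  unify Int ~ Int
let p : Bool
  unify Bool ~ Bool
q : f
\q._ : f -> f
\r._ : g -> Int
  unify f -> f ~ g -> Int
  unify f ~ g
  unify g ~ Int
  unify e -> Int ~ Int -> Int
  unify e ~ Int
  unify Int ~ Int
  unify a -> Bool ~ (Int -> Int) -> h
  unify a ~ Int -> Int
  unify Bool ~ h
_ _ : Bool
  unify Bool ~ Bool
  unify Int ~ Int
  unify Int ~ Int
  unify Bool ~ Bool
  unify Bool ~ Bool
  unify Int ~ Int
  unify Int ~ Int
  unify Int ~ Int
\s._ : i -> Int
  unify i -> Int ~ Int -> j
  unify i ~ Int
  unify Int ~ j
_ _ : Int
  unify Int ~ Int
  unify Int ~ Int
let a : Bool
\t._ : k -> Int
let c : Int
\b._ : l -> Bool
  unify k -> Int ~ (l -> Bool) -> m
  unify k ~ l -> Bool
  unify Int ~ m
_ _ : Int
  unify Int ~ Int
  unify Bool ~ Bool

Answer: Bool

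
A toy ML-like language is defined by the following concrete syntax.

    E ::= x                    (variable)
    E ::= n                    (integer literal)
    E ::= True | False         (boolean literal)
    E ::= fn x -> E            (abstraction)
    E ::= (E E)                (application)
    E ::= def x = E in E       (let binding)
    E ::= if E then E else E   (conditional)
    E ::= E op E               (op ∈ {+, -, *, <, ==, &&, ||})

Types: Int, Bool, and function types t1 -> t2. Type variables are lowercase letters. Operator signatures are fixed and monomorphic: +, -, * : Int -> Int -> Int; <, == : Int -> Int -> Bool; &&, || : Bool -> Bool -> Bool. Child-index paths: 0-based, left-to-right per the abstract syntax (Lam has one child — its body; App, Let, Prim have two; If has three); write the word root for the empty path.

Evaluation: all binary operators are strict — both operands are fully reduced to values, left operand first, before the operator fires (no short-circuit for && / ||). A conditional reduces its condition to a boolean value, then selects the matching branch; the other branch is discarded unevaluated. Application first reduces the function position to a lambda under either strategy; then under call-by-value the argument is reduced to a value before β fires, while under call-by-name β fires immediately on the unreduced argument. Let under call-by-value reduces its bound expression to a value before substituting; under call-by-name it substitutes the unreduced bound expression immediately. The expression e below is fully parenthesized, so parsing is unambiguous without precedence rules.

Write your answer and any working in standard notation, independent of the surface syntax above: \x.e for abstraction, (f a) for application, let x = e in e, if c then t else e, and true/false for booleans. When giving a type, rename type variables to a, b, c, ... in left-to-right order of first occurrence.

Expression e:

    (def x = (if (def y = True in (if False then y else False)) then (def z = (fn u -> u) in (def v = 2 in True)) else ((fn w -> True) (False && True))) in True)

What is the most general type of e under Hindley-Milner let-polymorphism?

Answer: Bool

Trace:
let y : Bool
  unify Bool ~ Bool
y : Bool
  unify Bool ~ Bool
  unify Bool ~ Bool
u : a
\u._ : a -> a
let z : forall. a -> a
let v : Int
\w._ : b -> Bool
  unify Bool ~ Bool
  unify Bool ~ Bool
  unify b -> Bool ~ Bool -> c
  unify b ~ Bool
  unify Bool ~ c
_ _ : Bool
  unify Bool ~ Bool
let x : Bool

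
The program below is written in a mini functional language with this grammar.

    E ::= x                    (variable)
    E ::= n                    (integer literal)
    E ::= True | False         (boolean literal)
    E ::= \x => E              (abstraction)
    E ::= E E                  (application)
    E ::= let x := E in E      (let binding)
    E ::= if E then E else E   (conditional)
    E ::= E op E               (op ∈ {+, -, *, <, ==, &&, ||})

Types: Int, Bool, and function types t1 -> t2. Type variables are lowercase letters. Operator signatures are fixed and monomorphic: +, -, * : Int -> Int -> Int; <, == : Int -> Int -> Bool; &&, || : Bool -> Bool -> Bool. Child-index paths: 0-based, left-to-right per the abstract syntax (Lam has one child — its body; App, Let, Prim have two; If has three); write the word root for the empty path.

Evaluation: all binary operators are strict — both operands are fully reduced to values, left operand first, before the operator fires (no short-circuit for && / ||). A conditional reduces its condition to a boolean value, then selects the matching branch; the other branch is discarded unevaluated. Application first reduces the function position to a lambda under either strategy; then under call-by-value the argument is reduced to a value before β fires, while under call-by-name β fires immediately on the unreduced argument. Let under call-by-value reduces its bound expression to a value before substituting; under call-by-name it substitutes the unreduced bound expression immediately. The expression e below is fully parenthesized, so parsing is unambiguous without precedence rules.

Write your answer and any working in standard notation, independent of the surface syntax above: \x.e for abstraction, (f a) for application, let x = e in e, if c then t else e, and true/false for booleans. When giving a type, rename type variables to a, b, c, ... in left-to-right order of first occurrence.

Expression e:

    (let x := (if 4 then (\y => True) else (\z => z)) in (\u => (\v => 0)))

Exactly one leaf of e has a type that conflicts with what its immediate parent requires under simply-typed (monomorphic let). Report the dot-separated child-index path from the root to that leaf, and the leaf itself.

Answer: 0.0 : 4

Trace:
  unify Int ~ Bool
  FAIL: mismatch Int ~ Bool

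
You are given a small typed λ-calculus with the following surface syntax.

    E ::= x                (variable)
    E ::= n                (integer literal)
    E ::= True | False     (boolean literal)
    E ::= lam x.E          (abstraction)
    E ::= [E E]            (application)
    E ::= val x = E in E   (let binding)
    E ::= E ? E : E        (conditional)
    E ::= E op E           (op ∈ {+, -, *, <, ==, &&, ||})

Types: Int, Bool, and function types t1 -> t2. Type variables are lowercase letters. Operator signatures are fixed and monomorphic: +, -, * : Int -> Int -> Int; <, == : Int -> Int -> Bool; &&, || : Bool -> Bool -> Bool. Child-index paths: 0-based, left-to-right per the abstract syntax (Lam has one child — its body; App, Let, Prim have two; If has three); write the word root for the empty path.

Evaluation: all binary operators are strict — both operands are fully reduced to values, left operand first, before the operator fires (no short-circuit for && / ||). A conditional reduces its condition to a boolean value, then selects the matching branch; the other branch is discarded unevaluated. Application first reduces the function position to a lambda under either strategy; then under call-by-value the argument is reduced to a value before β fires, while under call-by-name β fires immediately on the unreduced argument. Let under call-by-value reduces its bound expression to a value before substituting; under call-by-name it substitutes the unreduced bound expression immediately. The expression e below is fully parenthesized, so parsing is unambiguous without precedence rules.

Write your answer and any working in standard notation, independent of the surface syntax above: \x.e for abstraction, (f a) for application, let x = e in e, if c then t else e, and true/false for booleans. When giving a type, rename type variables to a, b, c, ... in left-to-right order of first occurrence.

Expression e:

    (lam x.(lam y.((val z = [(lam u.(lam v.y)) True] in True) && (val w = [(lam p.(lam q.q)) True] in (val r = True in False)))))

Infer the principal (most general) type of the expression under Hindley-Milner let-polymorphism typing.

Answer: a -> b -> Bool

Working:
y : b
\v._ : d -> b
\u._ : c -> d -> b
  unify c -> d -> b ~ Bool -> e
  unify c ~ Bool
  unify d -> b ~ e
_ _ : d -> b
let z : forall. d -> b
  unify Bool ~ Bool
q : g
\q._ : g -> g
\p._ : f -> g -> g
  unify f -> g -> g ~ Bool -> h
  unify f ~ Bool
  unify g -> g ~ h
_ _ : g -> g
let w : forall. g -> g
let r : Bool
  unify Bool ~ Bool
\y._ : b -> Bool
\x._ : a -> b -> Bool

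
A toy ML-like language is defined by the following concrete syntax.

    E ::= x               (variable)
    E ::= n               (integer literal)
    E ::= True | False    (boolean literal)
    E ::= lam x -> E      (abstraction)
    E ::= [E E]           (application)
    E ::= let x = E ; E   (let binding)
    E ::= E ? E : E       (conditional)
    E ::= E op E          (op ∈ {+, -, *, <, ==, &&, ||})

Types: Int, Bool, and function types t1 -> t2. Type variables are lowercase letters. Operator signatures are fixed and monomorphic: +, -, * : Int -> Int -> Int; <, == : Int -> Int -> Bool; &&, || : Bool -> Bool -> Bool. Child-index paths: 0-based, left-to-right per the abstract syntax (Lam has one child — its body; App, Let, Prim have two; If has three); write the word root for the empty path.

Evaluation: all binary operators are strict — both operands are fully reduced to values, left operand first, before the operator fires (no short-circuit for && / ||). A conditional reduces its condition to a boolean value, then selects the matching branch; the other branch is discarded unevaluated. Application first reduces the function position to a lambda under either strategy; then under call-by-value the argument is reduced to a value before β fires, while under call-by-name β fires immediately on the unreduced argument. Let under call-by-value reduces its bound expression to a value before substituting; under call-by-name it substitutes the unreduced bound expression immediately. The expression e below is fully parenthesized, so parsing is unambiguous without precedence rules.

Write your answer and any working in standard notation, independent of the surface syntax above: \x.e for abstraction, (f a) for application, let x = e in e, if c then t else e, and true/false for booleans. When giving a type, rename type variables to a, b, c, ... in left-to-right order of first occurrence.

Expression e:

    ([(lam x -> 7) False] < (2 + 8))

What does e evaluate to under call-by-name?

Answer: true

Derivation:
step 0: (((\x.7) false) < (2 + 8))
step 1: [beta@0] (7 < (2 + 8))
step 2: [delta@1] (7 < 10)
step 3: [delta@root] true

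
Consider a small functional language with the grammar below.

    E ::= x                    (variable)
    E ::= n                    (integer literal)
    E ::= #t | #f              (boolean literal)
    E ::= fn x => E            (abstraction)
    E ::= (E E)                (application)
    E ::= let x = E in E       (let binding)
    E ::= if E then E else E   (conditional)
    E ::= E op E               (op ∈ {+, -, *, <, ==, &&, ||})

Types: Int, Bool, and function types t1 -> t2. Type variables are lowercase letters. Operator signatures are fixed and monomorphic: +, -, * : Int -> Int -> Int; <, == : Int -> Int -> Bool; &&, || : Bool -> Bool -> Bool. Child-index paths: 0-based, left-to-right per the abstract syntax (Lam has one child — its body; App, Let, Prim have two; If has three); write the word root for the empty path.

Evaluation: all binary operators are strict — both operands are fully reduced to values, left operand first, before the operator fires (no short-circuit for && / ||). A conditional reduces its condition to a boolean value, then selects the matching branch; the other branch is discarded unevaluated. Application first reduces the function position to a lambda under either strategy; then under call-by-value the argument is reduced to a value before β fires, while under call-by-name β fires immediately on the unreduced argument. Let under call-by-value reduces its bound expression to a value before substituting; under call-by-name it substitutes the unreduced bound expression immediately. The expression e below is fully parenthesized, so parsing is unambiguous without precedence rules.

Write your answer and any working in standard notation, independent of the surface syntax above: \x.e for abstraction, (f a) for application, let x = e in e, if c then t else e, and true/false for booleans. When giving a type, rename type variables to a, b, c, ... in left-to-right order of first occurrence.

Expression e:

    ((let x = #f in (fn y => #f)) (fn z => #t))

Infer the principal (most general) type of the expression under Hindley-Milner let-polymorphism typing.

Answer: Bool

Working:
let x : Bool
\y._ : a -> Bool
\z._ : b -> Bool
  unify a -> Bool ~ (b -> Bool) -> c
  unify a ~ b -> Bool
  unify Bool ~ c
_ _ : Bool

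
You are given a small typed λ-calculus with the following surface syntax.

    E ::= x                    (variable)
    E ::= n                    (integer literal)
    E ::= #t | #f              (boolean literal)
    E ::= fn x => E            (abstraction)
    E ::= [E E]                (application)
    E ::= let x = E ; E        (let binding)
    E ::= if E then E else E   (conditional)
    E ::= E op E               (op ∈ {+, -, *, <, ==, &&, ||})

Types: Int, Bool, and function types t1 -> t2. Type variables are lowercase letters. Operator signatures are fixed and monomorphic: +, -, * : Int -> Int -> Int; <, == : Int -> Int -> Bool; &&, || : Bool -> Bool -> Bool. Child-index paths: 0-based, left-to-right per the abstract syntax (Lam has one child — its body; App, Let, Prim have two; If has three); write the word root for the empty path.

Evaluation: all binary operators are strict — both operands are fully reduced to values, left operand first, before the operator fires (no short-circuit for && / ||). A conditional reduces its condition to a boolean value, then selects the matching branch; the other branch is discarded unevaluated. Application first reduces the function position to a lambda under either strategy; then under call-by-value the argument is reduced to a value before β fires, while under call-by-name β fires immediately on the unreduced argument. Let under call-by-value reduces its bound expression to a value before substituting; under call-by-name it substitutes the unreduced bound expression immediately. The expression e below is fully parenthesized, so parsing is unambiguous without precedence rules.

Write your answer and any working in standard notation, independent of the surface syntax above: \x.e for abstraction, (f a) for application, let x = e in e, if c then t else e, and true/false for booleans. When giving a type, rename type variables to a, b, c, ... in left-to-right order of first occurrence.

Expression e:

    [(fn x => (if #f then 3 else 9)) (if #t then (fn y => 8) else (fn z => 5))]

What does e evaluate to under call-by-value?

Trace:
step 0: ((\x.(if false then 3 else 9)) (if true then (\y.8) else (\z.5)))
step 1: [if@1] ((\x.(if false then 3 else 9)) (\y.8))
step 2: [beta@root] (if false then 3 else 9)
step 3: [if@root] 9

Answer: 9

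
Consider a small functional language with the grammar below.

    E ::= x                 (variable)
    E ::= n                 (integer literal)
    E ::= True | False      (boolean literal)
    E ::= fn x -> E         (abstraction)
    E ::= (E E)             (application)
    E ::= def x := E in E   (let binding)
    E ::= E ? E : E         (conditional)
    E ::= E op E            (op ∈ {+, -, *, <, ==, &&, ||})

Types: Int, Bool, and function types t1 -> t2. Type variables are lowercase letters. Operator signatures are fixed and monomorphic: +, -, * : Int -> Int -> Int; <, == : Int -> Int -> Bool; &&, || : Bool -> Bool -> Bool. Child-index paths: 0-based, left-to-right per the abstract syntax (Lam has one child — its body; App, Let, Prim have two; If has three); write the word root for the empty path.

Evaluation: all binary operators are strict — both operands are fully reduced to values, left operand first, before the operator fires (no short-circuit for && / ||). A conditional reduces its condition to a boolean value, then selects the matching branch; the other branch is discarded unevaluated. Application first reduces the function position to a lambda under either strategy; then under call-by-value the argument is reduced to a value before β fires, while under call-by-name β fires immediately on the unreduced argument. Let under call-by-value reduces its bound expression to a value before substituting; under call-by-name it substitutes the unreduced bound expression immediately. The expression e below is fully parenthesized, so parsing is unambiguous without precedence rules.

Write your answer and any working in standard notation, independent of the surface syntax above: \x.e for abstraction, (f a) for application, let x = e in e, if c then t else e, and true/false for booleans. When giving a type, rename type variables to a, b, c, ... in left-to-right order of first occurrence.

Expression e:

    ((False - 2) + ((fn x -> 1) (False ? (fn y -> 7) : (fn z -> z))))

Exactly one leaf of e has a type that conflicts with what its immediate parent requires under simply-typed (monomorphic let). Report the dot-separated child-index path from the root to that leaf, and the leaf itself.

Answer: 0.0 : false

Trace:
  unify Bool ~ Int
  FAIL: mismatch Bool ~ Int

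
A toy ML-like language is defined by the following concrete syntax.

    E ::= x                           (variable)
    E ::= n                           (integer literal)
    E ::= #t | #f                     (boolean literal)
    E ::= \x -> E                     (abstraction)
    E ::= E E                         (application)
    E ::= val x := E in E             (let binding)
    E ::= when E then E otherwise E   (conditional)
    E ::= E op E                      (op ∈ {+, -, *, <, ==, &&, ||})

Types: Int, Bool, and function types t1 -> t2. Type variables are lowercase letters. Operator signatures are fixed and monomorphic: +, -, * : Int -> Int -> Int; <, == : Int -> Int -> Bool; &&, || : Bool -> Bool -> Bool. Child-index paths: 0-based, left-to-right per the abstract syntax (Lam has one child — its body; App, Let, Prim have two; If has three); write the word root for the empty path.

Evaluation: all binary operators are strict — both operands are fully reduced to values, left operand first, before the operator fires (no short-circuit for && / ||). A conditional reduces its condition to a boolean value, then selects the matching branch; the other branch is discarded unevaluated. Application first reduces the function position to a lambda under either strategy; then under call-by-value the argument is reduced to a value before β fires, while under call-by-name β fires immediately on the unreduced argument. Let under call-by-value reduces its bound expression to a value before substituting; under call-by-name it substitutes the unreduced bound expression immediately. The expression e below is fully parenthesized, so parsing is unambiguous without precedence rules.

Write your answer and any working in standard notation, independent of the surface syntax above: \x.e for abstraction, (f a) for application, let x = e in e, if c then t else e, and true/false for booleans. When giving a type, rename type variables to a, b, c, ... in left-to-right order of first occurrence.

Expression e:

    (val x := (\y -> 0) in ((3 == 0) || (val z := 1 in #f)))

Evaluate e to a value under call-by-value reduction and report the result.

Answer: false

Working:
step 0: (let x = (\y.0) in ((3 == 0) || (let z = 1 in false)))
step 1: [let@root] ((3 == 0) || (let z = 1 in false))
step 2: [delta@0] (false || (let z = 1 in false))
step 3: [let@1] (false || false)
step 4: [delta@root] false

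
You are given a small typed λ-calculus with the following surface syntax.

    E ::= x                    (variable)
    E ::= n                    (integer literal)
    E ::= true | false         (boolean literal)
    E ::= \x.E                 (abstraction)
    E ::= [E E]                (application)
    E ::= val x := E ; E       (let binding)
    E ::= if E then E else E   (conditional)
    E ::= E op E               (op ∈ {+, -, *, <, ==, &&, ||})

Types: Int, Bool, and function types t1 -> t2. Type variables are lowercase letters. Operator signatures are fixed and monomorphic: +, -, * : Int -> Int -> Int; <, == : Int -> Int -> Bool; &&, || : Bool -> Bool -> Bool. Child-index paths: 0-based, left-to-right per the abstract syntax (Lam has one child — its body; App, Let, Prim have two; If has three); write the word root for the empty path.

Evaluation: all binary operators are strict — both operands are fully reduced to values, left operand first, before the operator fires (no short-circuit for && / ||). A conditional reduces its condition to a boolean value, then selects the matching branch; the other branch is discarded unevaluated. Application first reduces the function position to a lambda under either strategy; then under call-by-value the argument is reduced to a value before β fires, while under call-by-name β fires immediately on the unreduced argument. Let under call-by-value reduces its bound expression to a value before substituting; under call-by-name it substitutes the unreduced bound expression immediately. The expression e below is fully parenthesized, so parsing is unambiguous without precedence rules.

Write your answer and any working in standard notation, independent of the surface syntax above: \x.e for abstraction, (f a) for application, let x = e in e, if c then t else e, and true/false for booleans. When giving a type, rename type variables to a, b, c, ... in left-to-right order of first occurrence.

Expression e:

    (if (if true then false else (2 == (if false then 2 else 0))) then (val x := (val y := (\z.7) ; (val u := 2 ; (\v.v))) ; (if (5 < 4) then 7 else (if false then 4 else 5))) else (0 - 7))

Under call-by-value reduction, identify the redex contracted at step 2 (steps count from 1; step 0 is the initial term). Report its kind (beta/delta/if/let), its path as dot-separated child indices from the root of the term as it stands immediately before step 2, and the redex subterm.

Trace:
step 0: (if (if true then false else (2 == (if false then 2 else 0))) then (let x = (let y = (\z.7) in (let u = 2 in (\v.v))) in (if (5 < 4) then 7 else (if false then 4 else 5))) else (0 - 7))
step 1: [if@0] (if false then (let x = (let y = (\z.7) in (let u = 2 in (\v.v))) in (if (5 < 4) then 7 else (if false then 4 else 5))) else (0 - 7))
step 2: [if@root] (0 - 7)

Answer: if at root : (if false then (let x = (let y = (\z.7) in (let u = 2 in (\v.v))) in (if (5 < 4) then 7 else (if false then 4 else 5))) else (0 - 7))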